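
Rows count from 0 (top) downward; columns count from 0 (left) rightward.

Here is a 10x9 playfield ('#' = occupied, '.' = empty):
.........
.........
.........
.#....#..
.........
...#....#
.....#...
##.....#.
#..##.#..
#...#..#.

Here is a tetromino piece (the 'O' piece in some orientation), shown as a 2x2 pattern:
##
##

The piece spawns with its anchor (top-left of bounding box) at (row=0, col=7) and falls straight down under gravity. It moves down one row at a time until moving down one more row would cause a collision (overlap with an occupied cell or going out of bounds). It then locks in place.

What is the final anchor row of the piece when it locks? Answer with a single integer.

Spawn at (row=0, col=7). Try each row:
  row 0: fits
  row 1: fits
  row 2: fits
  row 3: fits
  row 4: blocked -> lock at row 3

Answer: 3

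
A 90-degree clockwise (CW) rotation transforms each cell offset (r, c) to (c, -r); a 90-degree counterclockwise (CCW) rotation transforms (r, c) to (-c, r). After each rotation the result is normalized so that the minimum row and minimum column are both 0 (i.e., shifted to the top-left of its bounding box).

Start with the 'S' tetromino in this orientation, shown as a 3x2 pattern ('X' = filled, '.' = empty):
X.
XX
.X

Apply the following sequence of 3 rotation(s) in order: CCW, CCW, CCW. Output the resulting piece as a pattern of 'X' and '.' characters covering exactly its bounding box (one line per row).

Start:
X.
XX
.X
After rotation 1 (CCW):
.XX
XX.
After rotation 2 (CCW):
X.
XX
.X
After rotation 3 (CCW):
.XX
XX.

Answer: .XX
XX.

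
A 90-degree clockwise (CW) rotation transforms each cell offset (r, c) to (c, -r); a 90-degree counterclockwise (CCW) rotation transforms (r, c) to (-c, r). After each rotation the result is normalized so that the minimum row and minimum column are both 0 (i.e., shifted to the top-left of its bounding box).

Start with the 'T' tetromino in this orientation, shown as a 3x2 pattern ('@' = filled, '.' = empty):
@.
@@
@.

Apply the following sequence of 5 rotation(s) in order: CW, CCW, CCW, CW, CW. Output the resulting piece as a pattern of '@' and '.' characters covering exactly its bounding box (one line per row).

Answer: @@@
.@.

Derivation:
Start:
@.
@@
@.
After rotation 1 (CW):
@@@
.@.
After rotation 2 (CCW):
@.
@@
@.
After rotation 3 (CCW):
.@.
@@@
After rotation 4 (CW):
@.
@@
@.
After rotation 5 (CW):
@@@
.@.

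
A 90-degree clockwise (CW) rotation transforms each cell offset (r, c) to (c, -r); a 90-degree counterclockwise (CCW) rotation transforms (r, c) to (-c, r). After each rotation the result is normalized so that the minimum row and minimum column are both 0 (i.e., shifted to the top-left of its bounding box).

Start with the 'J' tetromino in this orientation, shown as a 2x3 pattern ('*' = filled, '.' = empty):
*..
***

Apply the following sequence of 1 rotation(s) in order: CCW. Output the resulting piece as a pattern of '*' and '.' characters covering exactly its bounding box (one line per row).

Start:
*..
***
After rotation 1 (CCW):
.*
.*
**

Answer: .*
.*
**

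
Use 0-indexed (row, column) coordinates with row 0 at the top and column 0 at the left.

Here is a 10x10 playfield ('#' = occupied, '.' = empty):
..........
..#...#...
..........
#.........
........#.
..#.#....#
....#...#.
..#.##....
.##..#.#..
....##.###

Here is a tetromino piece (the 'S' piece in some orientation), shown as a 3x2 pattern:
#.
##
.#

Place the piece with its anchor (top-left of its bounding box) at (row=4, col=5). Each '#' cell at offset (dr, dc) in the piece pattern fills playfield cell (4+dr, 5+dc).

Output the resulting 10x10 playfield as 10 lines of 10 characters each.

Fill (4+0,5+0) = (4,5)
Fill (4+1,5+0) = (5,5)
Fill (4+1,5+1) = (5,6)
Fill (4+2,5+1) = (6,6)

Answer: ..........
..#...#...
..........
#.........
.....#..#.
..#.###..#
....#.#.#.
..#.##....
.##..#.#..
....##.###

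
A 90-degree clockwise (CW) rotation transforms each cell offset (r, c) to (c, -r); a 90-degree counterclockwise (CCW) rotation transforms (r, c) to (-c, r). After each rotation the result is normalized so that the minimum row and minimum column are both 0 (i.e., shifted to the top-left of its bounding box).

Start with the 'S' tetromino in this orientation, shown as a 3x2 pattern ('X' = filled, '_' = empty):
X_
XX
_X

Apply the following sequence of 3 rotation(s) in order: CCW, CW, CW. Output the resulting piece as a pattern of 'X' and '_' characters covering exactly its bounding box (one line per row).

Start:
X_
XX
_X
After rotation 1 (CCW):
_XX
XX_
After rotation 2 (CW):
X_
XX
_X
After rotation 3 (CW):
_XX
XX_

Answer: _XX
XX_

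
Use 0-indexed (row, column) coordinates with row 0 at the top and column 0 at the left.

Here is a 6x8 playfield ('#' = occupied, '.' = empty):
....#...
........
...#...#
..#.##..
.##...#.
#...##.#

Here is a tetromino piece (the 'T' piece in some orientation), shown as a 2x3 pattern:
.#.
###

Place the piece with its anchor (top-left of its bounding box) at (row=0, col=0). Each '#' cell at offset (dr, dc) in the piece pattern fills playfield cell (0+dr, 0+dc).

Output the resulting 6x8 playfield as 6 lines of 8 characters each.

Fill (0+0,0+1) = (0,1)
Fill (0+1,0+0) = (1,0)
Fill (0+1,0+1) = (1,1)
Fill (0+1,0+2) = (1,2)

Answer: .#..#...
###.....
...#...#
..#.##..
.##...#.
#...##.#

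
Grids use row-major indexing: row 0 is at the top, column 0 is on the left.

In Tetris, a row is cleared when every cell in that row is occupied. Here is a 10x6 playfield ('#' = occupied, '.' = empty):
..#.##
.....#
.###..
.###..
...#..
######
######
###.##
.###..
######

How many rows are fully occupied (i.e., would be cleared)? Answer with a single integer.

Answer: 3

Derivation:
Check each row:
  row 0: 3 empty cells -> not full
  row 1: 5 empty cells -> not full
  row 2: 3 empty cells -> not full
  row 3: 3 empty cells -> not full
  row 4: 5 empty cells -> not full
  row 5: 0 empty cells -> FULL (clear)
  row 6: 0 empty cells -> FULL (clear)
  row 7: 1 empty cell -> not full
  row 8: 3 empty cells -> not full
  row 9: 0 empty cells -> FULL (clear)
Total rows cleared: 3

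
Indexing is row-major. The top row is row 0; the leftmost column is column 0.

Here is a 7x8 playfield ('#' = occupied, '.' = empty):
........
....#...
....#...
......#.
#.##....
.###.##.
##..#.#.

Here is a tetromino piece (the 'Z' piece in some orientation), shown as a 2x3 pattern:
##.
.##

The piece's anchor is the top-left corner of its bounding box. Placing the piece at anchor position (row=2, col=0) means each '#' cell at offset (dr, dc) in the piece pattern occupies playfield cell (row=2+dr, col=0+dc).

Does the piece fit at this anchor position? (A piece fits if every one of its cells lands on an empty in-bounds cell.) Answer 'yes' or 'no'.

Answer: yes

Derivation:
Check each piece cell at anchor (2, 0):
  offset (0,0) -> (2,0): empty -> OK
  offset (0,1) -> (2,1): empty -> OK
  offset (1,1) -> (3,1): empty -> OK
  offset (1,2) -> (3,2): empty -> OK
All cells valid: yes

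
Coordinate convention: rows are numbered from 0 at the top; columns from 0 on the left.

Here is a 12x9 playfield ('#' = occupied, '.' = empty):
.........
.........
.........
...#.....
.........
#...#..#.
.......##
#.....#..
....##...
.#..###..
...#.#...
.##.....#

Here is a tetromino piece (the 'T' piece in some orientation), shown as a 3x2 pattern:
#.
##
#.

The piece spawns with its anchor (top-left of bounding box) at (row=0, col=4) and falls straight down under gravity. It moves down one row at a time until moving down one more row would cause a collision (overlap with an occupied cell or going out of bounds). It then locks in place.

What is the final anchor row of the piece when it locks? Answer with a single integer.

Answer: 2

Derivation:
Spawn at (row=0, col=4). Try each row:
  row 0: fits
  row 1: fits
  row 2: fits
  row 3: blocked -> lock at row 2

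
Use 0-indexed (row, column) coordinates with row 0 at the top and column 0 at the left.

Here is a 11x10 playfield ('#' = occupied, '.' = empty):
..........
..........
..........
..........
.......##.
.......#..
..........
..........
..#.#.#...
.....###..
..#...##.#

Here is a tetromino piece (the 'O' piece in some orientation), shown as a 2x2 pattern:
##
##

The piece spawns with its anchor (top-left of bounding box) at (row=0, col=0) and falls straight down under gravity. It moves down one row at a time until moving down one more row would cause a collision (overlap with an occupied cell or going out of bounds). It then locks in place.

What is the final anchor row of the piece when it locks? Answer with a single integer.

Spawn at (row=0, col=0). Try each row:
  row 0: fits
  row 1: fits
  row 2: fits
  row 3: fits
  row 4: fits
  row 5: fits
  row 6: fits
  row 7: fits
  row 8: fits
  row 9: fits
  row 10: blocked -> lock at row 9

Answer: 9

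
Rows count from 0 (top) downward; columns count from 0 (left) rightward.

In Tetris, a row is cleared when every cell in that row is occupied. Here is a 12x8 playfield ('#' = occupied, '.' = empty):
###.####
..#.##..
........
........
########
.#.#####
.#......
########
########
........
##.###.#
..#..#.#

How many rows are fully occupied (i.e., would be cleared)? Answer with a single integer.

Check each row:
  row 0: 1 empty cell -> not full
  row 1: 5 empty cells -> not full
  row 2: 8 empty cells -> not full
  row 3: 8 empty cells -> not full
  row 4: 0 empty cells -> FULL (clear)
  row 5: 2 empty cells -> not full
  row 6: 7 empty cells -> not full
  row 7: 0 empty cells -> FULL (clear)
  row 8: 0 empty cells -> FULL (clear)
  row 9: 8 empty cells -> not full
  row 10: 2 empty cells -> not full
  row 11: 5 empty cells -> not full
Total rows cleared: 3

Answer: 3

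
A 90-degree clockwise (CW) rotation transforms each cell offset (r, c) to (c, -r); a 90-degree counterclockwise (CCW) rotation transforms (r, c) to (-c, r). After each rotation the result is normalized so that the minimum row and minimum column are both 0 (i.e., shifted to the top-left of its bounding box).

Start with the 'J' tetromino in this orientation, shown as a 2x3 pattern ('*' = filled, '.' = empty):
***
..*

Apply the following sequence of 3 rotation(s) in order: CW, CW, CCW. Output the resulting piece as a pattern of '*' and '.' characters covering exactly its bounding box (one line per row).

Start:
***
..*
After rotation 1 (CW):
.*
.*
**
After rotation 2 (CW):
*..
***
After rotation 3 (CCW):
.*
.*
**

Answer: .*
.*
**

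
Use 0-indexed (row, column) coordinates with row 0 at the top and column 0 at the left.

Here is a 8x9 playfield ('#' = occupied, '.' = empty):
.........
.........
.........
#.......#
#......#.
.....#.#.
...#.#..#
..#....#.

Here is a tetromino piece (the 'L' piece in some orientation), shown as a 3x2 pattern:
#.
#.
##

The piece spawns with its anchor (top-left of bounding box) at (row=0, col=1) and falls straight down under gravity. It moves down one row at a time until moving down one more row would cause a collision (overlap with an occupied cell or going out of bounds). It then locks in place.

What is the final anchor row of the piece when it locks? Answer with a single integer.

Spawn at (row=0, col=1). Try each row:
  row 0: fits
  row 1: fits
  row 2: fits
  row 3: fits
  row 4: fits
  row 5: blocked -> lock at row 4

Answer: 4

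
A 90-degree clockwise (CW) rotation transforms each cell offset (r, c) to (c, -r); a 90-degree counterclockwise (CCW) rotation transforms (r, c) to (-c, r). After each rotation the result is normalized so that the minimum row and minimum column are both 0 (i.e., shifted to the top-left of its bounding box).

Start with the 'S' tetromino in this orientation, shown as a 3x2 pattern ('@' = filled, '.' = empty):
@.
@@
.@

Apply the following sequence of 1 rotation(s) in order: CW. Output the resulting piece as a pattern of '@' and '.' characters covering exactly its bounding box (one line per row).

Answer: .@@
@@.

Derivation:
Start:
@.
@@
.@
After rotation 1 (CW):
.@@
@@.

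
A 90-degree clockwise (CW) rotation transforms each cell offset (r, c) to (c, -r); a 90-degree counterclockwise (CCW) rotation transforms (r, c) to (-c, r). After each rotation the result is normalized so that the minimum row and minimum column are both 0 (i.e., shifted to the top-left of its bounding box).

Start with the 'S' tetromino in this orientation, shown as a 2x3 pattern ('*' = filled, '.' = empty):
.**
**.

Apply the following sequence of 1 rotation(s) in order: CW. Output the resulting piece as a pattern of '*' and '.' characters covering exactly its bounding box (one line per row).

Answer: *.
**
.*

Derivation:
Start:
.**
**.
After rotation 1 (CW):
*.
**
.*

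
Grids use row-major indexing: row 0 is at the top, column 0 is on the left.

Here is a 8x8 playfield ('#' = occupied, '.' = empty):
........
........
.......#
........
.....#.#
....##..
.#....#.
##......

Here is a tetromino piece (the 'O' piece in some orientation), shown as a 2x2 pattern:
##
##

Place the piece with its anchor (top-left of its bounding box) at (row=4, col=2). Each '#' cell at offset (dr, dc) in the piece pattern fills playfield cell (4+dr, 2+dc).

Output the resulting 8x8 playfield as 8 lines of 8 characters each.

Answer: ........
........
.......#
........
..##.#.#
..####..
.#....#.
##......

Derivation:
Fill (4+0,2+0) = (4,2)
Fill (4+0,2+1) = (4,3)
Fill (4+1,2+0) = (5,2)
Fill (4+1,2+1) = (5,3)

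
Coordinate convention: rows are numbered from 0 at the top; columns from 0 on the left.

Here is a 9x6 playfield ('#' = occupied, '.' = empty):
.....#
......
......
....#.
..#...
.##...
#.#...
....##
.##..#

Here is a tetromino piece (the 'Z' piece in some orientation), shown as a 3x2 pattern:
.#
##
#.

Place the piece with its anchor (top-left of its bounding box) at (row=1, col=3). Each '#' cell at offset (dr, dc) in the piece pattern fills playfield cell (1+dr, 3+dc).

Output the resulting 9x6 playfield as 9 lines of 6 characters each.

Fill (1+0,3+1) = (1,4)
Fill (1+1,3+0) = (2,3)
Fill (1+1,3+1) = (2,4)
Fill (1+2,3+0) = (3,3)

Answer: .....#
....#.
...##.
...##.
..#...
.##...
#.#...
....##
.##..#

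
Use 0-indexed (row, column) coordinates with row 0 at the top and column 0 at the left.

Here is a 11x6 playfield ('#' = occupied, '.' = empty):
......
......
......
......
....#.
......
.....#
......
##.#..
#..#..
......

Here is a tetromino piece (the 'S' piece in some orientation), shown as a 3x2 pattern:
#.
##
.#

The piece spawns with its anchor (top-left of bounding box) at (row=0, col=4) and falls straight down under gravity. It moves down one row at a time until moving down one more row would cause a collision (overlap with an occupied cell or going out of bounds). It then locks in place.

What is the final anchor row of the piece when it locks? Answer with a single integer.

Answer: 2

Derivation:
Spawn at (row=0, col=4). Try each row:
  row 0: fits
  row 1: fits
  row 2: fits
  row 3: blocked -> lock at row 2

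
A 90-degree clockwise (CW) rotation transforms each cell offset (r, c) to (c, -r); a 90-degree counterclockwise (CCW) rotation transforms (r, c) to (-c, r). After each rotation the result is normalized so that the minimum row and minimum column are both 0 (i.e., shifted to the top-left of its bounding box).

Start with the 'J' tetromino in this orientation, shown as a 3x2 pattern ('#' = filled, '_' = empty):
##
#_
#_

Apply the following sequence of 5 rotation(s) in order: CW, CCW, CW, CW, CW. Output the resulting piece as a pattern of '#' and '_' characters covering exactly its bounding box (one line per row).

Start:
##
#_
#_
After rotation 1 (CW):
###
__#
After rotation 2 (CCW):
##
#_
#_
After rotation 3 (CW):
###
__#
After rotation 4 (CW):
_#
_#
##
After rotation 5 (CW):
#__
###

Answer: #__
###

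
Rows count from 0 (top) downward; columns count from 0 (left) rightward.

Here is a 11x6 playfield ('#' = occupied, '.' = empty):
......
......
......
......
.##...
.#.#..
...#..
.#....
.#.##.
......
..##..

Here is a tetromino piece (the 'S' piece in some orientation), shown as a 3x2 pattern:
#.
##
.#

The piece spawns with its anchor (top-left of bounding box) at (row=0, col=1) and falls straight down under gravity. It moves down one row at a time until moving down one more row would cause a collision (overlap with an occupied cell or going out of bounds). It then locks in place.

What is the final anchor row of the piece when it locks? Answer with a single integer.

Spawn at (row=0, col=1). Try each row:
  row 0: fits
  row 1: fits
  row 2: blocked -> lock at row 1

Answer: 1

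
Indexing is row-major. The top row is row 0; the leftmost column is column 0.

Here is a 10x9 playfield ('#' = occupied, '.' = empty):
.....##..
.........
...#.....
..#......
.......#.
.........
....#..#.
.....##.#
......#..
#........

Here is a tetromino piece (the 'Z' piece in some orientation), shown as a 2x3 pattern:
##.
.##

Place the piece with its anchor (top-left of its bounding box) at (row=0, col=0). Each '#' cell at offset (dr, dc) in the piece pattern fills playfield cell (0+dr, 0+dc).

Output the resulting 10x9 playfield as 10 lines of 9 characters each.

Answer: ##...##..
.##......
...#.....
..#......
.......#.
.........
....#..#.
.....##.#
......#..
#........

Derivation:
Fill (0+0,0+0) = (0,0)
Fill (0+0,0+1) = (0,1)
Fill (0+1,0+1) = (1,1)
Fill (0+1,0+2) = (1,2)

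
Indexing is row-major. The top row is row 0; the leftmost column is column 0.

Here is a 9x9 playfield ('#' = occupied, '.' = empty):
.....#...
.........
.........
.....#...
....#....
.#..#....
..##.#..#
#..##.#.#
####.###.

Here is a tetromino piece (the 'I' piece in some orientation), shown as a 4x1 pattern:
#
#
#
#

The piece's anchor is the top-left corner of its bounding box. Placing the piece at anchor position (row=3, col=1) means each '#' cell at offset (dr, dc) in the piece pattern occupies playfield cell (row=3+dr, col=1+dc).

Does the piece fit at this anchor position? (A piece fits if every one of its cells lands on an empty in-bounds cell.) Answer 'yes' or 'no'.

Check each piece cell at anchor (3, 1):
  offset (0,0) -> (3,1): empty -> OK
  offset (1,0) -> (4,1): empty -> OK
  offset (2,0) -> (5,1): occupied ('#') -> FAIL
  offset (3,0) -> (6,1): empty -> OK
All cells valid: no

Answer: no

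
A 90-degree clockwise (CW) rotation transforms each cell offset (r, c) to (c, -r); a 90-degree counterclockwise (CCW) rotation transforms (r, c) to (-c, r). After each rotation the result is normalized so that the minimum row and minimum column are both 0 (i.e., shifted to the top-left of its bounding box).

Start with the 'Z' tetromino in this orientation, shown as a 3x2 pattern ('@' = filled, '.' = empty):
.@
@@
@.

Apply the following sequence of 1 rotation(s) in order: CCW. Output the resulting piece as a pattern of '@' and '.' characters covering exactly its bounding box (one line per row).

Answer: @@.
.@@

Derivation:
Start:
.@
@@
@.
After rotation 1 (CCW):
@@.
.@@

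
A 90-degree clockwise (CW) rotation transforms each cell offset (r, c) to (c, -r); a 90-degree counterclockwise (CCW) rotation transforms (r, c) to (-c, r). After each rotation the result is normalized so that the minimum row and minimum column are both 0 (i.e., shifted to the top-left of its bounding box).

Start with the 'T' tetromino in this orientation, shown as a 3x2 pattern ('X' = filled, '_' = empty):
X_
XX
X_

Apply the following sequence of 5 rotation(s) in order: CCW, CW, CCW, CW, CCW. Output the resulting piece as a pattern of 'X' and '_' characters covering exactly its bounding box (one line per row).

Start:
X_
XX
X_
After rotation 1 (CCW):
_X_
XXX
After rotation 2 (CW):
X_
XX
X_
After rotation 3 (CCW):
_X_
XXX
After rotation 4 (CW):
X_
XX
X_
After rotation 5 (CCW):
_X_
XXX

Answer: _X_
XXX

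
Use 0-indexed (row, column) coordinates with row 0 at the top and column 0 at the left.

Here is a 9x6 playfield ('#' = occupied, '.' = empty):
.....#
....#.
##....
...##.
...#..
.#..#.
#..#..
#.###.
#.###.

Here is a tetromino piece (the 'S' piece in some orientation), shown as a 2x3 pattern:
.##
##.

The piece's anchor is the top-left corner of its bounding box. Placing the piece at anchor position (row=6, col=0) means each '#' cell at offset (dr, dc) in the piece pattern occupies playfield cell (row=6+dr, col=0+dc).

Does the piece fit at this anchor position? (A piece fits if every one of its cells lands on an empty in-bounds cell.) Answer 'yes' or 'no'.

Check each piece cell at anchor (6, 0):
  offset (0,1) -> (6,1): empty -> OK
  offset (0,2) -> (6,2): empty -> OK
  offset (1,0) -> (7,0): occupied ('#') -> FAIL
  offset (1,1) -> (7,1): empty -> OK
All cells valid: no

Answer: no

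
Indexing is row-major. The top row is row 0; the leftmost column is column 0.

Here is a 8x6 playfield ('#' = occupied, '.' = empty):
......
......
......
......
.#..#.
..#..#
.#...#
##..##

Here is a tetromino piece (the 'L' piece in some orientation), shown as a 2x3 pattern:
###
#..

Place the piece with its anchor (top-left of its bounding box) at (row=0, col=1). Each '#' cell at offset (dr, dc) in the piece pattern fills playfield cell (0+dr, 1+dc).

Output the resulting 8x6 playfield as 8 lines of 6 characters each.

Fill (0+0,1+0) = (0,1)
Fill (0+0,1+1) = (0,2)
Fill (0+0,1+2) = (0,3)
Fill (0+1,1+0) = (1,1)

Answer: .###..
.#....
......
......
.#..#.
..#..#
.#...#
##..##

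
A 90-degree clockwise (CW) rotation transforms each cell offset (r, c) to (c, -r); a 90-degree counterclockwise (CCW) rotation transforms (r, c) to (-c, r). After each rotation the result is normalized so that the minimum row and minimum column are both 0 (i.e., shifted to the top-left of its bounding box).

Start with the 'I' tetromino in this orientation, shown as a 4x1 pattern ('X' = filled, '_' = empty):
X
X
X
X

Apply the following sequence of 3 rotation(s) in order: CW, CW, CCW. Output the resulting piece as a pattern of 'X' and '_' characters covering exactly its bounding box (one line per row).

Start:
X
X
X
X
After rotation 1 (CW):
XXXX
After rotation 2 (CW):
X
X
X
X
After rotation 3 (CCW):
XXXX

Answer: XXXX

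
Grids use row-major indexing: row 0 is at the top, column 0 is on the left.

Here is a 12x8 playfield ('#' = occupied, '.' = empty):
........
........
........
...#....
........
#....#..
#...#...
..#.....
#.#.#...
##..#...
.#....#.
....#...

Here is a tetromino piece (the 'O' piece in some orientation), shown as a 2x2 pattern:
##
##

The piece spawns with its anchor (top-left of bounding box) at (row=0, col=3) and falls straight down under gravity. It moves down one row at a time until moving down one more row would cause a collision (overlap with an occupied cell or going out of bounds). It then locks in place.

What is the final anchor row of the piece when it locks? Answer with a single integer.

Spawn at (row=0, col=3). Try each row:
  row 0: fits
  row 1: fits
  row 2: blocked -> lock at row 1

Answer: 1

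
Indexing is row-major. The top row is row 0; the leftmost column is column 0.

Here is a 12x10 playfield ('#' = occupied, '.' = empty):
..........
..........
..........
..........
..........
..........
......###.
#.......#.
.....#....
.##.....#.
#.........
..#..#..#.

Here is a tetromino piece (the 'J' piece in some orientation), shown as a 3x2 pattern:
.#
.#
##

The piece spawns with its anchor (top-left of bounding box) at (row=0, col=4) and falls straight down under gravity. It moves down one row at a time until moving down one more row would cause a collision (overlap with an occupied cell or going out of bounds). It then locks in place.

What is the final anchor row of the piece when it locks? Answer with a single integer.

Answer: 5

Derivation:
Spawn at (row=0, col=4). Try each row:
  row 0: fits
  row 1: fits
  row 2: fits
  row 3: fits
  row 4: fits
  row 5: fits
  row 6: blocked -> lock at row 5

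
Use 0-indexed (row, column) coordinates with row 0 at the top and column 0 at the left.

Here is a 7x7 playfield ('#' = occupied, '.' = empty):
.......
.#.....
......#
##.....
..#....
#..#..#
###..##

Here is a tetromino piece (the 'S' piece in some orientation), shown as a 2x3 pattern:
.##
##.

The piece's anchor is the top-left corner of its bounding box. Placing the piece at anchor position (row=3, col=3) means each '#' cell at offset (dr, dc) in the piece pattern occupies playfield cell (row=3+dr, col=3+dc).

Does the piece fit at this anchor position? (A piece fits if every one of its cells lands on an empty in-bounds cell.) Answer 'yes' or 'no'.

Answer: yes

Derivation:
Check each piece cell at anchor (3, 3):
  offset (0,1) -> (3,4): empty -> OK
  offset (0,2) -> (3,5): empty -> OK
  offset (1,0) -> (4,3): empty -> OK
  offset (1,1) -> (4,4): empty -> OK
All cells valid: yes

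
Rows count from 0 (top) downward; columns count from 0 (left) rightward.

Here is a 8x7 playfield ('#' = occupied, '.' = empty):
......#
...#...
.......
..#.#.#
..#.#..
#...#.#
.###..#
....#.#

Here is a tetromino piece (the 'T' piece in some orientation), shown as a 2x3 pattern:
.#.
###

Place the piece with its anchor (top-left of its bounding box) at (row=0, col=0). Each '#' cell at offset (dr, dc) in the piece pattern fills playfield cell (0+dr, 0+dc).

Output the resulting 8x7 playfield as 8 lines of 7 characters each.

Fill (0+0,0+1) = (0,1)
Fill (0+1,0+0) = (1,0)
Fill (0+1,0+1) = (1,1)
Fill (0+1,0+2) = (1,2)

Answer: .#....#
####...
.......
..#.#.#
..#.#..
#...#.#
.###..#
....#.#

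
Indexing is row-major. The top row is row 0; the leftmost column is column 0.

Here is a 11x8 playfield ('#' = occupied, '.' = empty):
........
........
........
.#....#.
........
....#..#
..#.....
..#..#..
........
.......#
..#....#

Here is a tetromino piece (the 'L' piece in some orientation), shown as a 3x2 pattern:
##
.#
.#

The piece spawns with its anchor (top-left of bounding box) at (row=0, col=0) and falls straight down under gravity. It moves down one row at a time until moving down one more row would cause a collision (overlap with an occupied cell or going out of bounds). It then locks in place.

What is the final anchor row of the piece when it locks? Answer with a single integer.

Spawn at (row=0, col=0). Try each row:
  row 0: fits
  row 1: blocked -> lock at row 0

Answer: 0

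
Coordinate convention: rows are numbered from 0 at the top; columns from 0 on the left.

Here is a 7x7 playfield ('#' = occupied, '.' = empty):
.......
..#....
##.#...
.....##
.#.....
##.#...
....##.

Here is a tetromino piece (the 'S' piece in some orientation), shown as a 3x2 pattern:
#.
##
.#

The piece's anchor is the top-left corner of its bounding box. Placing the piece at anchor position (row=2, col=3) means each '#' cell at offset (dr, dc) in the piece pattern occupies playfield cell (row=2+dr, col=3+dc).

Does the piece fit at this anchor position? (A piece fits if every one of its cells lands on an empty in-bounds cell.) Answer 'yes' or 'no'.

Answer: no

Derivation:
Check each piece cell at anchor (2, 3):
  offset (0,0) -> (2,3): occupied ('#') -> FAIL
  offset (1,0) -> (3,3): empty -> OK
  offset (1,1) -> (3,4): empty -> OK
  offset (2,1) -> (4,4): empty -> OK
All cells valid: no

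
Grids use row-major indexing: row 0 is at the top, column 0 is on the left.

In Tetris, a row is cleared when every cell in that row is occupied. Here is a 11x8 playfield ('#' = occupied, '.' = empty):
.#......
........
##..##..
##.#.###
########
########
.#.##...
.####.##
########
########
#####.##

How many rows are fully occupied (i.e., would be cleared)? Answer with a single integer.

Check each row:
  row 0: 7 empty cells -> not full
  row 1: 8 empty cells -> not full
  row 2: 4 empty cells -> not full
  row 3: 2 empty cells -> not full
  row 4: 0 empty cells -> FULL (clear)
  row 5: 0 empty cells -> FULL (clear)
  row 6: 5 empty cells -> not full
  row 7: 2 empty cells -> not full
  row 8: 0 empty cells -> FULL (clear)
  row 9: 0 empty cells -> FULL (clear)
  row 10: 1 empty cell -> not full
Total rows cleared: 4

Answer: 4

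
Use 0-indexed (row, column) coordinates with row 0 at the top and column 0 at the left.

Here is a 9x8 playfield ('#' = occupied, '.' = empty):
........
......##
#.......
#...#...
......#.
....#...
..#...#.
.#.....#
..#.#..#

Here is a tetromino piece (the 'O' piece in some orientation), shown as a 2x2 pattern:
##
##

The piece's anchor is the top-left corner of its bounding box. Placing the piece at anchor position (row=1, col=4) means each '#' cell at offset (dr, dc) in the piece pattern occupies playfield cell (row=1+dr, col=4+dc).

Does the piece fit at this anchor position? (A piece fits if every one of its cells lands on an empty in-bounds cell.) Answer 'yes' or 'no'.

Answer: yes

Derivation:
Check each piece cell at anchor (1, 4):
  offset (0,0) -> (1,4): empty -> OK
  offset (0,1) -> (1,5): empty -> OK
  offset (1,0) -> (2,4): empty -> OK
  offset (1,1) -> (2,5): empty -> OK
All cells valid: yes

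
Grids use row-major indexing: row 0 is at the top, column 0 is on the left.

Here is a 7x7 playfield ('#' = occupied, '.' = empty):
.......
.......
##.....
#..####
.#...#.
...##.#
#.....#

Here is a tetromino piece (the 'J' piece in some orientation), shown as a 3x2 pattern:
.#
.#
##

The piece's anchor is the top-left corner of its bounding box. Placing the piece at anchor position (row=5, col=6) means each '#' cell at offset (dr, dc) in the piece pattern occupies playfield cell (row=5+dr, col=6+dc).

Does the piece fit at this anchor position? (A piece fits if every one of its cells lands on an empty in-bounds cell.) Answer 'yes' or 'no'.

Answer: no

Derivation:
Check each piece cell at anchor (5, 6):
  offset (0,1) -> (5,7): out of bounds -> FAIL
  offset (1,1) -> (6,7): out of bounds -> FAIL
  offset (2,0) -> (7,6): out of bounds -> FAIL
  offset (2,1) -> (7,7): out of bounds -> FAIL
All cells valid: no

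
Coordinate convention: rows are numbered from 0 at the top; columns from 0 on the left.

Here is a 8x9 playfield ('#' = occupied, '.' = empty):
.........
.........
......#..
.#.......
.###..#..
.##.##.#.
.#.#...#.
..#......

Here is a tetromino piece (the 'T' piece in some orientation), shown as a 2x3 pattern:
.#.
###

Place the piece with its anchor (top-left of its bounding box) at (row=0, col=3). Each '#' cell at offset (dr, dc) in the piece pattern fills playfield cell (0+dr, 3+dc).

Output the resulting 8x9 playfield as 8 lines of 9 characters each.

Fill (0+0,3+1) = (0,4)
Fill (0+1,3+0) = (1,3)
Fill (0+1,3+1) = (1,4)
Fill (0+1,3+2) = (1,5)

Answer: ....#....
...###...
......#..
.#.......
.###..#..
.##.##.#.
.#.#...#.
..#......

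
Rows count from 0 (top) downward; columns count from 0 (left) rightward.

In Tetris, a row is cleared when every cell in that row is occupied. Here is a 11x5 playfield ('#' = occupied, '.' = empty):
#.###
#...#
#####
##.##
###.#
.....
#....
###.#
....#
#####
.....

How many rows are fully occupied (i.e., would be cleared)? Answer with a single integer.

Answer: 2

Derivation:
Check each row:
  row 0: 1 empty cell -> not full
  row 1: 3 empty cells -> not full
  row 2: 0 empty cells -> FULL (clear)
  row 3: 1 empty cell -> not full
  row 4: 1 empty cell -> not full
  row 5: 5 empty cells -> not full
  row 6: 4 empty cells -> not full
  row 7: 1 empty cell -> not full
  row 8: 4 empty cells -> not full
  row 9: 0 empty cells -> FULL (clear)
  row 10: 5 empty cells -> not full
Total rows cleared: 2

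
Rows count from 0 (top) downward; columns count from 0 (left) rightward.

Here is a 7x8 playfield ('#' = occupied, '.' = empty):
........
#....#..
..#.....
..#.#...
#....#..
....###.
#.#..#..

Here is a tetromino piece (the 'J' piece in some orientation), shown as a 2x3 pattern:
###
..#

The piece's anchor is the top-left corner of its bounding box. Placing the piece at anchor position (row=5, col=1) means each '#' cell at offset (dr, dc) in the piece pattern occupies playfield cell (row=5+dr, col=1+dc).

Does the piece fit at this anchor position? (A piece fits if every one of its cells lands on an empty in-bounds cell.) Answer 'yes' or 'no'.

Answer: yes

Derivation:
Check each piece cell at anchor (5, 1):
  offset (0,0) -> (5,1): empty -> OK
  offset (0,1) -> (5,2): empty -> OK
  offset (0,2) -> (5,3): empty -> OK
  offset (1,2) -> (6,3): empty -> OK
All cells valid: yes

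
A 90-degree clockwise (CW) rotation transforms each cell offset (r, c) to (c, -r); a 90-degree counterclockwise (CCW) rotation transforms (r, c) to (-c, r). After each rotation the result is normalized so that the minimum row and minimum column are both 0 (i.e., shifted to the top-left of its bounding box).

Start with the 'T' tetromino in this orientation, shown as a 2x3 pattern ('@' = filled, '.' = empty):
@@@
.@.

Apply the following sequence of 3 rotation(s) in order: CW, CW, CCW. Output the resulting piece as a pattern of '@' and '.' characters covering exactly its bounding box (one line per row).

Start:
@@@
.@.
After rotation 1 (CW):
.@
@@
.@
After rotation 2 (CW):
.@.
@@@
After rotation 3 (CCW):
.@
@@
.@

Answer: .@
@@
.@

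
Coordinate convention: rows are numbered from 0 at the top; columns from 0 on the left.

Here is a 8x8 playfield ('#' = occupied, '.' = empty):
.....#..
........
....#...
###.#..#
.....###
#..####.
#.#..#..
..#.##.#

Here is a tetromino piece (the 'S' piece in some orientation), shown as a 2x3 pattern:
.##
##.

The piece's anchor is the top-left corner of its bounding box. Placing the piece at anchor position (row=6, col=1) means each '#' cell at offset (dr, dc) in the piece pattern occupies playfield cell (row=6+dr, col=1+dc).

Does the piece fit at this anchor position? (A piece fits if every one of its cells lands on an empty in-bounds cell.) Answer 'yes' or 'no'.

Check each piece cell at anchor (6, 1):
  offset (0,1) -> (6,2): occupied ('#') -> FAIL
  offset (0,2) -> (6,3): empty -> OK
  offset (1,0) -> (7,1): empty -> OK
  offset (1,1) -> (7,2): occupied ('#') -> FAIL
All cells valid: no

Answer: no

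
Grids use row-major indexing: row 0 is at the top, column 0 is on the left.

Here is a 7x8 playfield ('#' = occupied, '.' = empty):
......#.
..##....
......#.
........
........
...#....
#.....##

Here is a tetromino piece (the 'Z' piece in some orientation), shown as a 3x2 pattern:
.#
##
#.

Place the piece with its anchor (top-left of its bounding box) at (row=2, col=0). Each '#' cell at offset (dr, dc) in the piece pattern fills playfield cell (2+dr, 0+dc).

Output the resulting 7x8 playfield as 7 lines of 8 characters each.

Fill (2+0,0+1) = (2,1)
Fill (2+1,0+0) = (3,0)
Fill (2+1,0+1) = (3,1)
Fill (2+2,0+0) = (4,0)

Answer: ......#.
..##....
.#....#.
##......
#.......
...#....
#.....##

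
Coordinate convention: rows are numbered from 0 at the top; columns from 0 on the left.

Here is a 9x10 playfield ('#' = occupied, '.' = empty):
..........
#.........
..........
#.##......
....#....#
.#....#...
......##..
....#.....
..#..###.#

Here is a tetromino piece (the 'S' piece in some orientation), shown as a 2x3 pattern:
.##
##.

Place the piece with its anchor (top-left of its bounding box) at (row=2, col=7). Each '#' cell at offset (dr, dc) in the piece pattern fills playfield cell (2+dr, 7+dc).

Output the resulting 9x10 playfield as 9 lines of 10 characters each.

Answer: ..........
#.........
........##
#.##...##.
....#....#
.#....#...
......##..
....#.....
..#..###.#

Derivation:
Fill (2+0,7+1) = (2,8)
Fill (2+0,7+2) = (2,9)
Fill (2+1,7+0) = (3,7)
Fill (2+1,7+1) = (3,8)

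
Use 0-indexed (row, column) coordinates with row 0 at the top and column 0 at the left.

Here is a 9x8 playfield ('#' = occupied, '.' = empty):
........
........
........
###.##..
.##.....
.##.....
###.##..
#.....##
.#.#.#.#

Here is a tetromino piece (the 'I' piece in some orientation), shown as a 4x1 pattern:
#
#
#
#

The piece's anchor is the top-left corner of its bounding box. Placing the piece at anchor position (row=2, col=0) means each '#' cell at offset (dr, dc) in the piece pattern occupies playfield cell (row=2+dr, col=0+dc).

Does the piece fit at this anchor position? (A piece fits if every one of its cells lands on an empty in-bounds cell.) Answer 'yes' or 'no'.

Answer: no

Derivation:
Check each piece cell at anchor (2, 0):
  offset (0,0) -> (2,0): empty -> OK
  offset (1,0) -> (3,0): occupied ('#') -> FAIL
  offset (2,0) -> (4,0): empty -> OK
  offset (3,0) -> (5,0): empty -> OK
All cells valid: no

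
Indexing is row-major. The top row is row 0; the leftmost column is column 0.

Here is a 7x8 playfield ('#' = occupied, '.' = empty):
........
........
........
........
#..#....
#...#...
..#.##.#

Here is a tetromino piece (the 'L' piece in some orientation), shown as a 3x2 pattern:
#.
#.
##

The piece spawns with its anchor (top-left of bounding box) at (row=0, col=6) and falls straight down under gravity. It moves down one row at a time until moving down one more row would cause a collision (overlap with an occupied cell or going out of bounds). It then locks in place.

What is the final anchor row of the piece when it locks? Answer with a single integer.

Answer: 3

Derivation:
Spawn at (row=0, col=6). Try each row:
  row 0: fits
  row 1: fits
  row 2: fits
  row 3: fits
  row 4: blocked -> lock at row 3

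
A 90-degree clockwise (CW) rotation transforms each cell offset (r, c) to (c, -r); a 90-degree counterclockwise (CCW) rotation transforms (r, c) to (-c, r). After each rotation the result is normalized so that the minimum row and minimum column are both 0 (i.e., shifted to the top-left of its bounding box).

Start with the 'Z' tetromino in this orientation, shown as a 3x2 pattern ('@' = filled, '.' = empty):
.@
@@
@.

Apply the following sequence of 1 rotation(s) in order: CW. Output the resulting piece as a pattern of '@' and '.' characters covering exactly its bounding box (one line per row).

Start:
.@
@@
@.
After rotation 1 (CW):
@@.
.@@

Answer: @@.
.@@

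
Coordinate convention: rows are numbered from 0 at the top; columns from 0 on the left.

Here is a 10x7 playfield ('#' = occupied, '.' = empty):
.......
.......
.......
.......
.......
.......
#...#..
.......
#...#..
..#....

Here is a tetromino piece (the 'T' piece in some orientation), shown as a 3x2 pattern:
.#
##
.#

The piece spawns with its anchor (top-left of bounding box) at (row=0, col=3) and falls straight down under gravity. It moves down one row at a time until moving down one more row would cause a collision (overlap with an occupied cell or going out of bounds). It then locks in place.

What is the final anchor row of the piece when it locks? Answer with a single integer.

Spawn at (row=0, col=3). Try each row:
  row 0: fits
  row 1: fits
  row 2: fits
  row 3: fits
  row 4: blocked -> lock at row 3

Answer: 3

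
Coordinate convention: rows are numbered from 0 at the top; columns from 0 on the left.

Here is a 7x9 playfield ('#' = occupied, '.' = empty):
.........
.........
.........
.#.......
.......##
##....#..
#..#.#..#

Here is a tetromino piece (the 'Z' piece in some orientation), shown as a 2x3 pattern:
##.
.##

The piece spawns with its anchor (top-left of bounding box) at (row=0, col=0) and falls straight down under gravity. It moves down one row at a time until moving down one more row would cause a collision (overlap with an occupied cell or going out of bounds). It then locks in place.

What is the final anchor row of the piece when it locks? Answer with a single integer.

Answer: 1

Derivation:
Spawn at (row=0, col=0). Try each row:
  row 0: fits
  row 1: fits
  row 2: blocked -> lock at row 1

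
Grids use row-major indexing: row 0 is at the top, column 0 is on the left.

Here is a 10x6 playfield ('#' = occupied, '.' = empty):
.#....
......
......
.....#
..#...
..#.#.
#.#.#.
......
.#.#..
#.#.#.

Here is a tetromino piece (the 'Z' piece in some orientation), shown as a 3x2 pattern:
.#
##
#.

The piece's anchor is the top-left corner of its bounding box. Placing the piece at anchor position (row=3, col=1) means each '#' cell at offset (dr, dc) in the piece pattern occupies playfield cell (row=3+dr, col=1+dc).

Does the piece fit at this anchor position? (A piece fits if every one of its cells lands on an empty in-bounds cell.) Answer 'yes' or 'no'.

Check each piece cell at anchor (3, 1):
  offset (0,1) -> (3,2): empty -> OK
  offset (1,0) -> (4,1): empty -> OK
  offset (1,1) -> (4,2): occupied ('#') -> FAIL
  offset (2,0) -> (5,1): empty -> OK
All cells valid: no

Answer: no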